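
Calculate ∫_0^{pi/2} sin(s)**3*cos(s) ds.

Let u = sin(s), so du = cos(s) ds. When s = 0, u = 0; when s = pi/2, u = 1.
The integral becomes ∫ u**3 du from 0 to 1, with antiderivative u**4/4.
Back in s: F(s) = sin(s)**4/4.
Then F(pi/2) - F(0) = (1/4) - (0) = 1/4.

1/4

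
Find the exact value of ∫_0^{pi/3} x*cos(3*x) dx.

Integrate by parts once (u = x, dv = cos(3*x) dx).
An antiderivative is F(x) = x*sin(3*x)/3 + cos(3*x)/9.
Then F(pi/3) - F(0) = (-1/9) - (1/9) = -2/9.

-2/9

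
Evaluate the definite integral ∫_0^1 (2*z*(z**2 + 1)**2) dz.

Let u = z**2 + 1, so du = 2*z dz. When z = 0, u = 1; when z = 1, u = 2.
The integral becomes ∫ u**2 du from 1 to 2, with antiderivative u**3/3.
Back in z: F(z) = (z**2 + 1)**3/3.
Then F(1) - F(0) = (8/3) - (1/3) = 7/3.

7/3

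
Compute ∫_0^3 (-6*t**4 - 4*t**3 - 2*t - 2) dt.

By the power rule, an antiderivative is F(t) = -6*t**5/5 - t**4 - t**2 - 2*t.
Then F(3) - F(0) = (-1938/5) - (0) = -1938/5.

-1938/5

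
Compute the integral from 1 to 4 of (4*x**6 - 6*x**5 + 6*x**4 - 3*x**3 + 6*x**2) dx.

900069/140

By the power rule, an antiderivative is F(x) = 4*x**7/7 - x**6 + 6*x**5/5 - 3*x**4/4 + 2*x**3.
Then F(4) - F(1) = (225088/35) - (283/140) = 900069/140.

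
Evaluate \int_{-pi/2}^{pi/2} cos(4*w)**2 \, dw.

Use the identity cos^2(4*w) = (1 + cos(8*w))/2.
An antiderivative is F(w) = w/2 + sin(8*w)/16.
Then F(pi/2) - F(-pi/2) = (pi/4) - (-pi/4) = pi/2.

pi/2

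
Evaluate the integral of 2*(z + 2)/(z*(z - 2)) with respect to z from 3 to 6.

log(64)

Factor the denominator: z**2 - 2*z = z(z - 2).
Partial fractions: 2*(z + 2)/(z*(z - 2)) = -2/z + 4/(z - 2).
An antiderivative is F(z) = -2*log(z) + 4*log(z - 2).
Then F(6) - F(3) = (log(64/9)) - (-log(9)) = log(64).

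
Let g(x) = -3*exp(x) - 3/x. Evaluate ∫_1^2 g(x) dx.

An antiderivative is F(x) = -3*exp(x) - 3*log(x).
Then F(2) - F(1) = (-3*exp(2) - 3*log(2)) - (-3*exp(1)) = -3*exp(2) - 3*log(2) + 3*exp(1).

-3*exp(2) - 3*log(2) + 3*exp(1)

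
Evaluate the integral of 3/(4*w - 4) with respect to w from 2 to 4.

An antiderivative is F(w) = 3*log(4*w - 4)/4.
Then F(4) - F(2) = (3*log(12)/4) - (3*log(2)/2) = 3*log(3)/4.

3*log(3)/4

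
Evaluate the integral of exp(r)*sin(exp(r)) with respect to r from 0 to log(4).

Let u = exp(r), so du = exp(r) dr. When r = 0, u = 1; when r = log(4), u = 4.
The integral becomes ∫ sin(u) du from 1 to 4, with antiderivative -cos(u).
Back in r: F(r) = -cos(exp(r)).
Then F(log(4)) - F(0) = (-cos(4)) - (-cos(1)) = cos(1) - cos(4).

cos(1) - cos(4)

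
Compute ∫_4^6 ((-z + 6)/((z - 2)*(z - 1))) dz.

-5*log(5) + 4*log(2) + 5*log(3)

Factor the denominator: z**2 - 3*z + 2 = (z - 1)(z - 2).
Partial fractions: (-z + 6)/((z - 2)*(z - 1)) = -5/(z - 1) + 4/(z - 2).
An antiderivative is F(z) = 4*log(z - 2) - 5*log(z - 1).
Then F(6) - F(4) = (-5*log(5) + 8*log(2)) - (-5*log(3) + 4*log(2)) = -5*log(5) + 4*log(2) + 5*log(3).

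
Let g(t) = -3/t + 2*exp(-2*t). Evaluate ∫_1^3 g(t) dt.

An antiderivative is F(t) = -3*log(t) - exp(-2*t).
Then F(3) - F(1) = (-3*log(3) - exp(-6)) - (-exp(-2)) = -3*log(3) - exp(-6) + exp(-2).

-3*log(3) - exp(-6) + exp(-2)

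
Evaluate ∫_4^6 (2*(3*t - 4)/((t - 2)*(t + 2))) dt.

-5*log(3) + 11*log(2)

Factor the denominator: t**2 - 4 = (t + 2)(t - 2).
Partial fractions: 2*(3*t - 4)/((t - 2)*(t + 2)) = 5/(t + 2) + 1/(t - 2).
An antiderivative is F(t) = log(t - 2) + 5*log(t + 2).
Then F(6) - F(4) = (17*log(2)) - (6*log(2) + 5*log(3)) = -5*log(3) + 11*log(2).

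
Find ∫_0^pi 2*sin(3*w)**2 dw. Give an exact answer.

Use the identity sin^2(3*w) = (1 - cos(6*w))/2.
An antiderivative is F(w) = w - sin(6*w)/6.
Then F(pi) - F(0) = (pi) - (0) = pi.

pi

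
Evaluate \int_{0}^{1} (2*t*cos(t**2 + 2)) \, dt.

-sin(2) + sin(3)

Let u = t**2 + 2, so du = 2*t dt. When t = 0, u = 2; when t = 1, u = 3.
The integral becomes ∫ cos(u) du from 2 to 3, with antiderivative sin(u).
Back in t: F(t) = sin(t**2 + 2).
Then F(1) - F(0) = (sin(3)) - (sin(2)) = -sin(2) + sin(3).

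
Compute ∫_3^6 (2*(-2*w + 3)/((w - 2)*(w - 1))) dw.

-log(100)

Factor the denominator: w**2 - 3*w + 2 = (w - 1)(w - 2).
Partial fractions: 2*(-2*w + 3)/((w - 2)*(w - 1)) = -2/(w - 1) - 2/(w - 2).
An antiderivative is F(w) = -2*log(w - 2) - 2*log(w - 1).
Then F(6) - F(3) = (-2*log(5) - 4*log(2)) - (-log(4)) = -log(100).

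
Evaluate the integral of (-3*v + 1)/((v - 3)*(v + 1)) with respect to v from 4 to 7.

-7*log(2) + log(5)

Factor the denominator: v**2 - 2*v - 3 = (v + 1)(v - 3).
Partial fractions: (-3*v + 1)/((v - 3)*(v + 1)) = -1/(v + 1) - 2/(v - 3).
An antiderivative is F(v) = -2*log(v - 3) - log(v + 1).
Then F(7) - F(4) = (-7*log(2)) - (-log(5)) = -7*log(2) + log(5).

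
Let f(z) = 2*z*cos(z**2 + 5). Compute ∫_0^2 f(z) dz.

Let u = z**2 + 5, so du = 2*z dz. When z = 0, u = 5; when z = 2, u = 9.
The integral becomes ∫ cos(u) du from 5 to 9, with antiderivative sin(u).
Back in z: F(z) = sin(z**2 + 5).
Then F(2) - F(0) = (sin(9)) - (sin(5)) = sin(9) - sin(5).

sin(9) - sin(5)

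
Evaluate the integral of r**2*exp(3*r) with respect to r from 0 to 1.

Integrate by parts twice (u = r^2, dv = exp(3*r) dr).
An antiderivative is F(r) = (9*r**2 - 6*r + 2)*exp(3*r)/27.
Then F(1) - F(0) = (5*exp(3)/27) - (2/27) = -2/27 + 5*exp(3)/27.

-2/27 + 5*exp(3)/27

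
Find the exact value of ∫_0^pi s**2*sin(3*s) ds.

Integrate by parts twice (u = s^2, dv = sin(3*s) ds).
An antiderivative is F(s) = -s**2*cos(3*s)/3 + 2*s*sin(3*s)/9 + 2*cos(3*s)/27.
Then F(pi) - F(0) = (-2/27 + pi**2/3) - (2/27) = -4/27 + pi**2/3.

-4/27 + pi**2/3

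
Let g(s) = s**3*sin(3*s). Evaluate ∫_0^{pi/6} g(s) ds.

-2/27 + pi**2/108

Integrate by parts 3 times (u = s^3, dv = sin(3*s) ds).
An antiderivative is F(s) = -s**3*cos(3*s)/3 + s**2*sin(3*s)/3 + 2*s*cos(3*s)/9 - 2*sin(3*s)/27.
Then F(pi/6) - F(0) = (-2/27 + pi**2/108) - (0) = -2/27 + pi**2/108.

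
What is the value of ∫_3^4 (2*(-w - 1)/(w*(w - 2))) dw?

-log(6)

Factor the denominator: w**2 - 2*w = w(w - 2).
Partial fractions: 2*(-w - 1)/(w*(w - 2)) = 1/w - 3/(w - 2).
An antiderivative is F(w) = log(w) - 3*log(w - 2).
Then F(4) - F(3) = (-log(2)) - (log(3)) = -log(6).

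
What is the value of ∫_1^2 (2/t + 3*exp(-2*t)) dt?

-3*exp(-4)/2 + 3*exp(-2)/2 + 2*log(2)

An antiderivative is F(t) = 2*log(t) - 3*exp(-2*t)/2.
Then F(2) - F(1) = (-3*exp(-4)/2 + 2*log(2)) - (-3*exp(-2)/2) = -3*exp(-4)/2 + 3*exp(-2)/2 + 2*log(2).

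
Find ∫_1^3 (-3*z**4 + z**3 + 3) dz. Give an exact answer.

-596/5

By the power rule, an antiderivative is F(z) = -3*z**5/5 + z**4/4 + 3*z.
Then F(3) - F(1) = (-2331/20) - (53/20) = -596/5.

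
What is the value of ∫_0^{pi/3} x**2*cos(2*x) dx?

-pi/12 - sqrt(3)/8 + sqrt(3)*pi**2/36

Integrate by parts twice (u = x^2, dv = cos(2*x) dx).
An antiderivative is F(x) = x**2*sin(2*x)/2 + x*cos(2*x)/2 - sin(2*x)/4.
Then F(pi/3) - F(0) = (-pi/12 - sqrt(3)/8 + sqrt(3)*pi**2/36) - (0) = -pi/12 - sqrt(3)/8 + sqrt(3)*pi**2/36.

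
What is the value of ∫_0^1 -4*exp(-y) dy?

An antiderivative is F(y) = 4*exp(-y).
Then F(1) - F(0) = (4*exp(-1)) - (4) = -4 + 4*exp(-1).

-4 + 4*exp(-1)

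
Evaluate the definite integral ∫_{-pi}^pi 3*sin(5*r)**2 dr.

3*pi

Use the identity sin^2(5*r) = (1 - cos(10*r))/2.
An antiderivative is F(r) = 3*r/2 - 3*sin(10*r)/20.
Then F(pi) - F(-pi) = (3*pi/2) - (-3*pi/2) = 3*pi.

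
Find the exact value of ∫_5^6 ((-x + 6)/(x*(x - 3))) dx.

log(25/24)

Factor the denominator: x**2 - 3*x = x(x - 3).
Partial fractions: (-x + 6)/(x*(x - 3)) = -2/x + 1/(x - 3).
An antiderivative is F(x) = -2*log(x) + log(x - 3).
Then F(6) - F(5) = (-log(12)) - (log(2/25)) = log(25/24).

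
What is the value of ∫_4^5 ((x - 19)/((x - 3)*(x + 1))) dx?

Factor the denominator: x**2 - 2*x - 3 = (x + 1)(x - 3).
Partial fractions: (x - 19)/((x - 3)*(x + 1)) = 5/(x + 1) - 4/(x - 3).
An antiderivative is F(x) = -4*log(x - 3) + 5*log(x + 1).
Then F(5) - F(4) = (log(2) + 5*log(3)) - (5*log(5)) = -5*log(5) + log(2) + 5*log(3).

-5*log(5) + log(2) + 5*log(3)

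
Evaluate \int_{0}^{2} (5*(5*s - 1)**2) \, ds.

730/3

Let u = 5*s - 1, so du = 5 ds. When s = 0, u = -1; when s = 2, u = 9.
The integral becomes ∫ u**2 du from -1 to 9, with antiderivative u**3/3.
Back in s: F(s) = (5*s - 1)**3/3.
Then F(2) - F(0) = (243) - (-1/3) = 730/3.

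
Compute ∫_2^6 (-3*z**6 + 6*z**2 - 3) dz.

By the power rule, an antiderivative is F(z) = -3*z**7/7 + 2*z**3 - 3*z.
Then F(6) - F(2) = (-836910/7) - (-314/7) = -836596/7.

-836596/7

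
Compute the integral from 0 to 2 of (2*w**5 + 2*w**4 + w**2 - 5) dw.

134/5

By the power rule, an antiderivative is F(w) = w**6/3 + 2*w**5/5 + w**3/3 - 5*w.
Then F(2) - F(0) = (134/5) - (0) = 134/5.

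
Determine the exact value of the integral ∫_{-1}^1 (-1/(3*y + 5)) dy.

An antiderivative is F(y) = -log(3*y + 5)/3.
Then F(1) - F(-1) = (-log(2)) - (-log(2)/3) = -2*log(2)/3.

-2*log(2)/3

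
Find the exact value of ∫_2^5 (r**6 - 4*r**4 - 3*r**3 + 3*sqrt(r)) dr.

-4*sqrt(2) + 10*sqrt(5) + 1149579/140

By the power rule, an antiderivative is F(r) = r**7/7 - 4*r**5/5 - 3*r**4/4 + 2*r**(3/2).
Then F(5) - F(2) = (10*sqrt(5) + 229375/28) - (-676/35 + 4*sqrt(2)) = -4*sqrt(2) + 10*sqrt(5) + 1149579/140.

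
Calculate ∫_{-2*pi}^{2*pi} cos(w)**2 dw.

Use the identity cos^2(w) = (1 + cos(2*w))/2.
An antiderivative is F(w) = w/2 + sin(2*w)/4.
Then F(2*pi) - F(-2*pi) = (pi) - (-pi) = 2*pi.

2*pi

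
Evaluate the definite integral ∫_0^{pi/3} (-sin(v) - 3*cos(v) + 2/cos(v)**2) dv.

An antiderivative is F(v) = -3*sin(v) + cos(v) + 2*tan(v).
Then F(pi/3) - F(0) = (1/2 + sqrt(3)/2) - (1) = -1/2 + sqrt(3)/2.

-1/2 + sqrt(3)/2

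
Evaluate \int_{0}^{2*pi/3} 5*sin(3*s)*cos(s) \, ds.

45/16

Use the identity sin(3*s)cos(s) = [sin(4*s) + sin(2*s)]/2.
An antiderivative is F(s) = -5*cos(2*s)/4 - 5*cos(4*s)/8.
Then F(2*pi/3) - F(0) = (15/16) - (-15/8) = 45/16.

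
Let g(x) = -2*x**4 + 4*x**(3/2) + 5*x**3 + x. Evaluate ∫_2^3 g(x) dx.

-32*sqrt(2)/5 - 13/20 + 72*sqrt(3)/5

By the power rule, an antiderivative is F(x) = 8*x**(5/2)/5 - 2*x**5/5 + 5*x**4/4 + x**2/2.
Then F(3) - F(2) = (171/20 + 72*sqrt(3)/5) - (32*sqrt(2)/5 + 46/5) = -32*sqrt(2)/5 - 13/20 + 72*sqrt(3)/5.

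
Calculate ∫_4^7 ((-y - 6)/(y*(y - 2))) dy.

-4*log(5) - 2*log(2) + 3*log(7)

Factor the denominator: y**2 - 2*y = y(y - 2).
Partial fractions: (-y - 6)/(y*(y - 2)) = 3/y - 4/(y - 2).
An antiderivative is F(y) = 3*log(y) - 4*log(y - 2).
Then F(7) - F(4) = (-4*log(5) + 3*log(7)) - (log(4)) = -4*log(5) - 2*log(2) + 3*log(7).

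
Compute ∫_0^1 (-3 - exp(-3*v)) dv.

-10/3 + exp(-3)/3

An antiderivative is F(v) = -3*v + exp(-3*v)/3.
Then F(1) - F(0) = (-3 + exp(-3)/3) - (1/3) = -10/3 + exp(-3)/3.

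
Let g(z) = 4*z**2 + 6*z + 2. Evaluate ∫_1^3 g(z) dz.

By the power rule, an antiderivative is F(z) = 4*z**3/3 + 3*z**2 + 2*z.
Then F(3) - F(1) = (69) - (19/3) = 188/3.

188/3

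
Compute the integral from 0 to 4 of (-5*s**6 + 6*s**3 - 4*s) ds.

By the power rule, an antiderivative is F(s) = -5*s**7/7 + 3*s**4/2 - 2*s**2.
Then F(4) - F(0) = (-79456/7) - (0) = -79456/7.

-79456/7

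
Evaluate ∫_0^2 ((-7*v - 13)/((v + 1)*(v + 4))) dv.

-7*log(3) + 5*log(2)

Factor the denominator: v**2 + 5*v + 4 = (v + 4)(v + 1).
Partial fractions: (-7*v - 13)/((v + 1)*(v + 4)) = -5/(v + 4) - 2/(v + 1).
An antiderivative is F(v) = -2*log(v + 1) - 5*log(v + 4).
Then F(2) - F(0) = (-7*log(3) - 5*log(2)) - (-10*log(2)) = -7*log(3) + 5*log(2).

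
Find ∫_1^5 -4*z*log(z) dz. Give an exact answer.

Integrate by parts once (u = ln z, dv = -4*z dz).
An antiderivative is F(z) = -z**2*(2*log(z) - 1).
Then F(5) - F(1) = (25 - 50*log(5)) - (1) = 24 - 50*log(5).

24 - 50*log(5)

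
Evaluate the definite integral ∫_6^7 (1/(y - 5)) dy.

An antiderivative is F(y) = log(y - 5).
Then F(7) - F(6) = (log(2)) - (0) = log(2).

log(2)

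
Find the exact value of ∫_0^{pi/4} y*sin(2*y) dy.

Integrate by parts once (u = y, dv = sin(2*y) dy).
An antiderivative is F(y) = -y*cos(2*y)/2 + sin(2*y)/4.
Then F(pi/4) - F(0) = (1/4) - (0) = 1/4.

1/4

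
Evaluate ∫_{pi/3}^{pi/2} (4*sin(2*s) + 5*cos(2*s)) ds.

An antiderivative is F(s) = 5*sin(2*s)/2 - 2*cos(2*s).
Then F(pi/2) - F(pi/3) = (2) - (1 + 5*sqrt(3)/4) = 1 - 5*sqrt(3)/4.

1 - 5*sqrt(3)/4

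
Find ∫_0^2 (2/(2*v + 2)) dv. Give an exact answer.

log(3)

Let u = 2*v + 2, so du = 2 dv. When v = 0, u = 2; when v = 2, u = 6.
The integral becomes ∫ 1/u du from 2 to 6, with antiderivative log(u).
Back in v: F(v) = log(2*v + 2).
Then F(2) - F(0) = (log(6)) - (log(2)) = log(3).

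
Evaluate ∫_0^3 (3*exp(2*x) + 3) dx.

15/2 + 3*exp(6)/2

An antiderivative is F(x) = 3*exp(2*x)/2 + 3*x.
Then F(3) - F(0) = (9 + 3*exp(6)/2) - (3/2) = 15/2 + 3*exp(6)/2.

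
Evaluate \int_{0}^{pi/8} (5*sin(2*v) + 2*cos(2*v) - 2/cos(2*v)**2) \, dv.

3/2 - 3*sqrt(2)/4

An antiderivative is F(v) = sin(2*v) - 5*cos(2*v)/2 - tan(2*v).
Then F(pi/8) - F(0) = (-3*sqrt(2)/4 - 1) - (-5/2) = 3/2 - 3*sqrt(2)/4.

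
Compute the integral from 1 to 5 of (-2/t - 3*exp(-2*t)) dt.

An antiderivative is F(t) = -2*log(t) + 3*exp(-2*t)/2.
Then F(5) - F(1) = (-2*log(5) + 3*exp(-10)/2) - (3*exp(-2)/2) = -2*log(5) - 3*exp(-2)/2 + 3*exp(-10)/2.

-2*log(5) - 3*exp(-2)/2 + 3*exp(-10)/2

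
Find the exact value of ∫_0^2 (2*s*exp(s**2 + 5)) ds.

-exp(5) + exp(9)

Let u = s**2 + 5, so du = 2*s ds. When s = 0, u = 5; when s = 2, u = 9.
The integral becomes ∫ exp(u) du from 5 to 9, with antiderivative exp(u).
Back in s: F(s) = exp(s**2 + 5).
Then F(2) - F(0) = (exp(9)) - (exp(5)) = -exp(5) + exp(9).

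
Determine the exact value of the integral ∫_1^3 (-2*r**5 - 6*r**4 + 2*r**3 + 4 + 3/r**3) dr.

By the power rule, an antiderivative is F(r) = -r**6/3 - 6*r**5/5 + r**4/2 + 4*r - 3/(2*r**2).
Then F(3) - F(1) = (-7234/15) - (22/15) = -7256/15.

-7256/15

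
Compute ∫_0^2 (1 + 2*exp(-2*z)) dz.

An antiderivative is F(z) = z - exp(-2*z).
Then F(2) - F(0) = (2 - exp(-4)) - (-1) = 3 - exp(-4).

3 - exp(-4)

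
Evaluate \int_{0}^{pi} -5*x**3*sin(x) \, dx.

5*pi*(6 - pi**2)

Integrate by parts 3 times (u = x^3, dv = -5*sin(x) dx).
An antiderivative is F(x) = 5*x**3*cos(x) - 15*x**2*sin(x) - 30*x*cos(x) + 30*sin(x).
Then F(pi) - F(0) = (5*pi*(6 - pi**2)) - (0) = 5*pi*(6 - pi**2).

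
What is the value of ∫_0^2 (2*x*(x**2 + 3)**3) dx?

580

Let u = x**2 + 3, so du = 2*x dx. When x = 0, u = 3; when x = 2, u = 7.
The integral becomes ∫ u**3 du from 3 to 7, with antiderivative u**4/4.
Back in x: F(x) = (x**2 + 3)**4/4.
Then F(2) - F(0) = (2401/4) - (81/4) = 580.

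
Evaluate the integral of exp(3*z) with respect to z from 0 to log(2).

7/3

Let u = exp(z), so du = exp(z) dz. When z = 0, u = 1; when z = log(2), u = 2.
The integral becomes ∫ u**2 du from 1 to 2, with antiderivative u**3/3.
Back in z: F(z) = exp(3*z)/3.
Then F(log(2)) - F(0) = (8/3) - (1/3) = 7/3.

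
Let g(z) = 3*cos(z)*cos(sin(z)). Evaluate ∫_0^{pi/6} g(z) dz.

3*sin(1/2)

Let u = sin(z), so du = cos(z) dz. When z = 0, u = 0; when z = pi/6, u = 1/2.
The integral becomes 3·∫ cos(u) du from 0 to 1/2, with antiderivative 3*sin(u).
Back in z: F(z) = 3*sin(sin(z)).
Then F(pi/6) - F(0) = (3*sin(1/2)) - (0) = 3*sin(1/2).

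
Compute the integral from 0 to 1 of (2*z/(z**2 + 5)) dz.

Let u = z**2 + 5, so du = 2*z dz. When z = 0, u = 5; when z = 1, u = 6.
The integral becomes ∫ 1/u du from 5 to 6, with antiderivative log(u).
Back in z: F(z) = log(z**2 + 5).
Then F(1) - F(0) = (log(6)) - (log(5)) = log(6/5).

log(6/5)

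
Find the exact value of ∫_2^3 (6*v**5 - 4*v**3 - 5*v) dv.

1175/2

By the power rule, an antiderivative is F(v) = v**6 - v**4 - 5*v**2/2.
Then F(3) - F(2) = (1251/2) - (38) = 1175/2.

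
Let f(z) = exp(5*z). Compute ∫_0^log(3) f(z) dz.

Let u = exp(z), so du = exp(z) dz. When z = 0, u = 1; when z = log(3), u = 3.
The integral becomes ∫ u**4 du from 1 to 3, with antiderivative u**5/5.
Back in z: F(z) = exp(5*z)/5.
Then F(log(3)) - F(0) = (243/5) - (1/5) = 242/5.

242/5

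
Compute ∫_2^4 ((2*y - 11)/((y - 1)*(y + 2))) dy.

log(9/32)

Factor the denominator: y**2 + y - 2 = (y + 2)(y - 1).
Partial fractions: (2*y - 11)/((y - 1)*(y + 2)) = 5/(y + 2) - 3/(y - 1).
An antiderivative is F(y) = -3*log(y - 1) + 5*log(y + 2).
Then F(4) - F(2) = (2*log(3) + 5*log(2)) - (10*log(2)) = log(9/32).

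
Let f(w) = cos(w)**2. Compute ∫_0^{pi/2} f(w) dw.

Use the identity cos^2(w) = (1 + cos(2*w))/2.
An antiderivative is F(w) = w/2 + sin(2*w)/4.
Then F(pi/2) - F(0) = (pi/4) - (0) = pi/4.

pi/4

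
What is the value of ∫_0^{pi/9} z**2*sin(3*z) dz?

-1/27 - pi**2/486 + sqrt(3)*pi/81

Integrate by parts twice (u = z^2, dv = sin(3*z) dz).
An antiderivative is F(z) = -z**2*cos(3*z)/3 + 2*z*sin(3*z)/9 + 2*cos(3*z)/27.
Then F(pi/9) - F(0) = (-pi**2/486 + 1/27 + sqrt(3)*pi/81) - (2/27) = -1/27 - pi**2/486 + sqrt(3)*pi/81.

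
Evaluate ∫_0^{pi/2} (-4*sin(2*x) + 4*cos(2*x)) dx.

An antiderivative is F(x) = 2*sin(2*x) + 2*cos(2*x).
Then F(pi/2) - F(0) = (-2) - (2) = -4.

-4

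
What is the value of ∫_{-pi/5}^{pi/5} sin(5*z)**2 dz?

Use the identity sin^2(5*z) = (1 - cos(10*z))/2.
An antiderivative is F(z) = z/2 - sin(10*z)/20.
Then F(pi/5) - F(-pi/5) = (pi/10) - (-pi/10) = pi/5.

pi/5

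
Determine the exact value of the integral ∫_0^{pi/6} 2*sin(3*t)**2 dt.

Use the identity sin^2(3*t) = (1 - cos(6*t))/2.
An antiderivative is F(t) = t - sin(6*t)/6.
Then F(pi/6) - F(0) = (pi/6) - (0) = pi/6.

pi/6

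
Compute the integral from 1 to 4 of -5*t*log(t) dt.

Integrate by parts once (u = ln t, dv = -5*t dt).
An antiderivative is F(t) = -5*t**2*(2*log(t) - 1)/4.
Then F(4) - F(1) = (20 - 80*log(2)) - (5/4) = 75/4 - 80*log(2).

75/4 - 80*log(2)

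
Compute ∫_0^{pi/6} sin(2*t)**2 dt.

-sqrt(3)/16 + pi/12

Use the identity sin^2(2*t) = (1 - cos(4*t))/2.
An antiderivative is F(t) = t/2 - sin(4*t)/8.
Then F(pi/6) - F(0) = (-sqrt(3)/16 + pi/12) - (0) = -sqrt(3)/16 + pi/12.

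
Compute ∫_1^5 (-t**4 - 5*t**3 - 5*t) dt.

-7324/5

By the power rule, an antiderivative is F(t) = -t**5/5 - 5*t**4/4 - 5*t**2/2.
Then F(5) - F(1) = (-5875/4) - (-79/20) = -7324/5.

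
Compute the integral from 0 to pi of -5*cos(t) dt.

0

An antiderivative is F(t) = -5*sin(t).
Then F(pi) - F(0) = (0) - (0) = 0.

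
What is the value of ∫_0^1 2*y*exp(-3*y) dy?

Integrate by parts once (u = y, dv = 2*exp(-3*y) dy).
An antiderivative is F(y) = (-6*y - 2)*exp(-3*y)/9.
Then F(1) - F(0) = (-8*exp(-3)/9) - (-2/9) = 2/9 - 8*exp(-3)/9.

2/9 - 8*exp(-3)/9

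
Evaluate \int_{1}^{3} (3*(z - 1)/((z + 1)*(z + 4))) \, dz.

Factor the denominator: z**2 + 5*z + 4 = (z + 4)(z + 1).
Partial fractions: 3*(z - 1)/((z + 1)*(z + 4)) = 5/(z + 4) - 2/(z + 1).
An antiderivative is F(z) = -2*log(z + 1) + 5*log(z + 4).
Then F(3) - F(1) = (-4*log(2) + 5*log(7)) - (-2*log(2) + 5*log(5)) = -5*log(5) - 2*log(2) + 5*log(7).

-5*log(5) - 2*log(2) + 5*log(7)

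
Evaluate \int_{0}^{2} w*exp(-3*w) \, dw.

(-7 + exp(6))*exp(-6)/9

Integrate by parts once (u = w, dv = exp(-3*w) dw).
An antiderivative is F(w) = (-3*w - 1)*exp(-3*w)/9.
Then F(2) - F(0) = (-7*exp(-6)/9) - (-1/9) = (-7 + exp(6))*exp(-6)/9.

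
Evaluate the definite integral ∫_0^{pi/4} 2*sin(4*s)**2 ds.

Use the identity sin^2(4*s) = (1 - cos(8*s))/2.
An antiderivative is F(s) = s - sin(8*s)/8.
Then F(pi/4) - F(0) = (pi/4) - (0) = pi/4.

pi/4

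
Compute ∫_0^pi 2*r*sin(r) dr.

Integrate by parts once (u = r, dv = 2*sin(r) dr).
An antiderivative is F(r) = -2*r*cos(r) + 2*sin(r).
Then F(pi) - F(0) = (2*pi) - (0) = 2*pi.

2*pi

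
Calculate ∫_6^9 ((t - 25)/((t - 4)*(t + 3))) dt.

Factor the denominator: t**2 - t - 12 = (t + 3)(t - 4).
Partial fractions: (t - 25)/((t - 4)*(t + 3)) = 4/(t + 3) - 3/(t - 4).
An antiderivative is F(t) = -3*log(t - 4) + 4*log(t + 3).
Then F(9) - F(6) = (-3*log(5) + 4*log(3) + 8*log(2)) - (-3*log(2) + 8*log(3)) = -3*log(5) - 4*log(3) + 11*log(2).

-3*log(5) - 4*log(3) + 11*log(2)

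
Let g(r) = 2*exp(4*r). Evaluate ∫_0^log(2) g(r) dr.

15/2

Let u = exp(r), so du = exp(r) dr. When r = 0, u = 1; when r = log(2), u = 2.
The integral becomes 2·∫ u**3 du from 1 to 2, with antiderivative u**4/2.
Back in r: F(r) = exp(4*r)/2.
Then F(log(2)) - F(0) = (8) - (1/2) = 15/2.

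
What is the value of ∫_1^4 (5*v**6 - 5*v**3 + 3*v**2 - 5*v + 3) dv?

319701/28

By the power rule, an antiderivative is F(v) = 5*v**7/7 - 5*v**4/4 + v**3 - 5*v**2/2 + 3*v.
Then F(4) - F(1) = (79932/7) - (27/28) = 319701/28.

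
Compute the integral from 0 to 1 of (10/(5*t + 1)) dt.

Let u = 5*t + 1, so du = 5 dt. When t = 0, u = 1; when t = 1, u = 6.
The integral becomes 2·∫ 1/u du from 1 to 6, with antiderivative 2*log(u).
Back in t: F(t) = 2*log(5*t + 1).
Then F(1) - F(0) = (log(36)) - (0) = log(36).

log(36)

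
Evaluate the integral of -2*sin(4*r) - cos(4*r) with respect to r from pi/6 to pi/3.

An antiderivative is F(r) = -sin(4*r)/4 + cos(4*r)/2.
Then F(pi/3) - F(pi/6) = (-1/4 + sqrt(3)/8) - (-1/4 - sqrt(3)/8) = sqrt(3)/4.

sqrt(3)/4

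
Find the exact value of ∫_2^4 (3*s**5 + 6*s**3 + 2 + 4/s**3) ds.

19043/8

By the power rule, an antiderivative is F(s) = s**6/2 + 3*s**4/2 + 2*s - 2/s**2.
Then F(4) - F(2) = (19519/8) - (119/2) = 19043/8.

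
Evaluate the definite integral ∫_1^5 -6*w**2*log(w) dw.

Integrate by parts once (u = ln w, dv = -6*w**2 dw).
An antiderivative is F(w) = -2*w**3*(3*log(w) - 1)/3.
Then F(5) - F(1) = (250/3 - 250*log(5)) - (2/3) = 248/3 - 250*log(5).

248/3 - 250*log(5)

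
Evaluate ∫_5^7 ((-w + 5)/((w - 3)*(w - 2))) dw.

-3*log(5) + 2*log(2) + 3*log(3)

Factor the denominator: w**2 - 5*w + 6 = (w - 2)(w - 3).
Partial fractions: (-w + 5)/((w - 3)*(w - 2)) = -3/(w - 2) + 2/(w - 3).
An antiderivative is F(w) = 2*log(w - 3) - 3*log(w - 2).
Then F(7) - F(5) = (-3*log(5) + 4*log(2)) - (log(4/27)) = -3*log(5) + 2*log(2) + 3*log(3).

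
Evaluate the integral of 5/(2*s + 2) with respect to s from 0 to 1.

5*log(2)/2

An antiderivative is F(s) = 5*log(2*s + 2)/2.
Then F(1) - F(0) = (log(32)) - (5*log(2)/2) = 5*log(2)/2.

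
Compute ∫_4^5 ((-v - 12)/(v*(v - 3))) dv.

-13*log(2) + 4*log(5)

Factor the denominator: v**2 - 3*v = v(v - 3).
Partial fractions: (-v - 12)/(v*(v - 3)) = 4/v - 5/(v - 3).
An antiderivative is F(v) = 4*log(v) - 5*log(v - 3).
Then F(5) - F(4) = (-5*log(2) + 4*log(5)) - (8*log(2)) = -13*log(2) + 4*log(5).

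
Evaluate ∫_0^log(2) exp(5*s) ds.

Let u = exp(s), so du = exp(s) ds. When s = 0, u = 1; when s = log(2), u = 2.
The integral becomes ∫ u**4 du from 1 to 2, with antiderivative u**5/5.
Back in s: F(s) = exp(5*s)/5.
Then F(log(2)) - F(0) = (32/5) - (1/5) = 31/5.

31/5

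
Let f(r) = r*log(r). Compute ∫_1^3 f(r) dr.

Integrate by parts once (u = ln r, dv = r dr).
An antiderivative is F(r) = r**2*(2*log(r) - 1)/4.
Then F(3) - F(1) = (-9/4 + 9*log(3)/2) - (-1/4) = -2 + 9*log(3)/2.

-2 + 9*log(3)/2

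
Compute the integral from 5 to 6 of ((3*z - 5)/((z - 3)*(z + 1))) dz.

log(49/24)

Factor the denominator: z**2 - 2*z - 3 = (z + 1)(z - 3).
Partial fractions: (3*z - 5)/((z - 3)*(z + 1)) = 2/(z + 1) + 1/(z - 3).
An antiderivative is F(z) = log(z - 3) + 2*log(z + 1).
Then F(6) - F(5) = (log(3) + 2*log(7)) - (log(72)) = log(49/24).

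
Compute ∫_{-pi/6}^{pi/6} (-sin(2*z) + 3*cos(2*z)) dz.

3*sqrt(3)/2

An antiderivative is F(z) = 3*sin(2*z)/2 + cos(2*z)/2.
Then F(pi/6) - F(-pi/6) = (1/4 + 3*sqrt(3)/4) - (1/4 - 3*sqrt(3)/4) = 3*sqrt(3)/2.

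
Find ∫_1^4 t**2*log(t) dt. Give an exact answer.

-7 + 128*log(2)/3

Integrate by parts once (u = ln t, dv = t**2 dt).
An antiderivative is F(t) = t**3*(3*log(t) - 1)/9.
Then F(4) - F(1) = (-64/9 + 128*log(2)/3) - (-1/9) = -7 + 128*log(2)/3.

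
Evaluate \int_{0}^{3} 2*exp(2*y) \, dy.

Let u = 2*y, so du = 2 dy. When y = 0, u = 0; when y = 3, u = 6.
The integral becomes ∫ exp(u) du from 0 to 6, with antiderivative exp(u).
Back in y: F(y) = exp(2*y).
Then F(3) - F(0) = (exp(6)) - (1) = -1 + exp(6).

-1 + exp(6)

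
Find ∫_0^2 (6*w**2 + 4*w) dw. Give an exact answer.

By the power rule, an antiderivative is F(w) = 2*w**3 + 2*w**2.
Then F(2) - F(0) = (24) - (0) = 24.

24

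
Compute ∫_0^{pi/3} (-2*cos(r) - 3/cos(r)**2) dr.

An antiderivative is F(r) = -2*sin(r) - 3*tan(r).
Then F(pi/3) - F(0) = (-4*sqrt(3)) - (0) = -4*sqrt(3).

-4*sqrt(3)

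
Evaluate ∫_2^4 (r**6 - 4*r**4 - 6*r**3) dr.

By the power rule, an antiderivative is F(r) = r**7/7 - 4*r**5/5 - 3*r**4/2.
Then F(4) - F(2) = (39808/35) - (-1096/35) = 40904/35.

40904/35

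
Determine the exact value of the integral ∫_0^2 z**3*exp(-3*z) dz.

2/27 - 122*exp(-6)/27

Integrate by parts 3 times (u = z^3, dv = exp(-3*z) dz).
An antiderivative is F(z) = (-9*z**3 - 9*z**2 - 6*z - 2)*exp(-3*z)/27.
Then F(2) - F(0) = (-122*exp(-6)/27) - (-2/27) = 2/27 - 122*exp(-6)/27.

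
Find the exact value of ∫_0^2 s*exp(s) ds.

Integrate by parts once (u = s, dv = exp(s) ds).
An antiderivative is F(s) = (s - 1)*exp(s).
Then F(2) - F(0) = (exp(2)) - (-1) = 1 + exp(2).

1 + exp(2)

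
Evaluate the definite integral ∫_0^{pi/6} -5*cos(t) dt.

An antiderivative is F(t) = -5*sin(t).
Then F(pi/6) - F(0) = (-5/2) - (0) = -5/2.

-5/2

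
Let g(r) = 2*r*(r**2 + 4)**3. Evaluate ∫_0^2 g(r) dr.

Let u = r**2 + 4, so du = 2*r dr. When r = 0, u = 4; when r = 2, u = 8.
The integral becomes ∫ u**3 du from 4 to 8, with antiderivative u**4/4.
Back in r: F(r) = (r**2 + 4)**4/4.
Then F(2) - F(0) = (1024) - (64) = 960.

960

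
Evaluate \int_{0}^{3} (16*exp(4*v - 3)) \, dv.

-(4 - 4*exp(12))*exp(-3)

Let u = 4*v - 3, so du = 4 dv. When v = 0, u = -3; when v = 3, u = 9.
The integral becomes 4·∫ exp(u) du from -3 to 9, with antiderivative 4*exp(u).
Back in v: F(v) = 4*exp(4*v - 3).
Then F(3) - F(0) = (4*exp(9)) - (4*exp(-3)) = -(4 - 4*exp(12))*exp(-3).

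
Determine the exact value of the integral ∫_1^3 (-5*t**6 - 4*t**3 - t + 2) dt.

By the power rule, an antiderivative is F(t) = -5*t**7/7 - t**4 - t**2/2 + 2*t.
Then F(3) - F(1) = (-22983/14) - (-3/14) = -11490/7.

-11490/7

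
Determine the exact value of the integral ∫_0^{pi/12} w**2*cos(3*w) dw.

Integrate by parts twice (u = w^2, dv = cos(3*w) dw).
An antiderivative is F(w) = w**2*sin(3*w)/3 + 2*w*cos(3*w)/9 - 2*sin(3*w)/27.
Then F(pi/12) - F(0) = (sqrt(2)*(-32 + pi**2 + 8*pi)/864) - (0) = sqrt(2)*(-32 + pi**2 + 8*pi)/864.

sqrt(2)*(-32 + pi**2 + 8*pi)/864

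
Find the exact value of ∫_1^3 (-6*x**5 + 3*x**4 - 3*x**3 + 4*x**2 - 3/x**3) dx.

By the power rule, an antiderivative is F(x) = -x**6 + 3*x**5/5 - 3*x**4/4 + 4*x**3/3 + 3/(2*x**2).
Then F(3) - F(1) = (-36467/60) - (101/60) = -9142/15.

-9142/15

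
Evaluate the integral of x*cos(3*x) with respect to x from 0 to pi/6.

-1/9 + pi/18

Integrate by parts once (u = x, dv = cos(3*x) dx).
An antiderivative is F(x) = x*sin(3*x)/3 + cos(3*x)/9.
Then F(pi/6) - F(0) = (pi/18) - (1/9) = -1/9 + pi/18.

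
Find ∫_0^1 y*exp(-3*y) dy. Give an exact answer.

Integrate by parts once (u = y, dv = exp(-3*y) dy).
An antiderivative is F(y) = (-3*y - 1)*exp(-3*y)/9.
Then F(1) - F(0) = (-4*exp(-3)/9) - (-1/9) = (-4 + exp(3))*exp(-3)/9.

(-4 + exp(3))*exp(-3)/9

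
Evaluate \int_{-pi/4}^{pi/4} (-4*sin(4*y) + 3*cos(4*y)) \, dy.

An antiderivative is F(y) = 3*sin(4*y)/4 + cos(4*y).
Then F(pi/4) - F(-pi/4) = (-1) - (-1) = 0.

0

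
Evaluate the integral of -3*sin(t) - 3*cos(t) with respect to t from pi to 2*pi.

An antiderivative is F(t) = -3*sin(t) + 3*cos(t).
Then F(2*pi) - F(pi) = (3) - (-3) = 6.

6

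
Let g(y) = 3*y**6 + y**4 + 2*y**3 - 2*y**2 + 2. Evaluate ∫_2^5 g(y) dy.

2399487/70

By the power rule, an antiderivative is F(y) = 3*y**7/7 + y**5/5 + y**4/2 - 2*y**3/3 + 2*y.
Then F(5) - F(2) = (1442545/42) - (7132/105) = 2399487/70.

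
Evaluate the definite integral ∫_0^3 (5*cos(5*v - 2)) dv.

sin(13) + sin(2)

Let u = 5*v - 2, so du = 5 dv. When v = 0, u = -2; when v = 3, u = 13.
The integral becomes ∫ cos(u) du from -2 to 13, with antiderivative sin(u).
Back in v: F(v) = sin(5*v - 2).
Then F(3) - F(0) = (sin(13)) - (-sin(2)) = sin(13) + sin(2).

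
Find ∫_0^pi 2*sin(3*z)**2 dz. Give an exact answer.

pi

Use the identity sin^2(3*z) = (1 - cos(6*z))/2.
An antiderivative is F(z) = z - sin(6*z)/6.
Then F(pi) - F(0) = (pi) - (0) = pi.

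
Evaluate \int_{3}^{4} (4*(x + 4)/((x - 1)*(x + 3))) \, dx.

-4*log(2) - log(7) + 6*log(3)

Factor the denominator: x**2 + 2*x - 3 = (x + 3)(x - 1).
Partial fractions: 4*(x + 4)/((x - 1)*(x + 3)) = -1/(x + 3) + 5/(x - 1).
An antiderivative is F(x) = 5*log(x - 1) - log(x + 3).
Then F(4) - F(3) = (-log(7) + 5*log(3)) - (log(16/3)) = -4*log(2) - log(7) + 6*log(3).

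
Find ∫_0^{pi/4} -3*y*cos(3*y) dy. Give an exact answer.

-sqrt(2)*pi/8 + sqrt(2)/6 + 1/3

Integrate by parts once (u = y, dv = -3*cos(3*y) dy).
An antiderivative is F(y) = -y*sin(3*y) - cos(3*y)/3.
Then F(pi/4) - F(0) = (sqrt(2)*(4 - 3*pi)/24) - (-1/3) = -sqrt(2)*pi/8 + sqrt(2)/6 + 1/3.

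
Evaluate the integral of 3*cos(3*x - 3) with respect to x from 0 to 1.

Let u = 3*x - 3, so du = 3 dx. When x = 0, u = -3; when x = 1, u = 0.
The integral becomes ∫ cos(u) du from -3 to 0, with antiderivative sin(u).
Back in x: F(x) = sin(3*x - 3).
Then F(1) - F(0) = (0) - (-sin(3)) = sin(3).

sin(3)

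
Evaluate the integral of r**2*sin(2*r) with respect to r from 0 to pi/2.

-1/2 + pi**2/8

Integrate by parts twice (u = r^2, dv = sin(2*r) dr).
An antiderivative is F(r) = -r**2*cos(2*r)/2 + r*sin(2*r)/2 + cos(2*r)/4.
Then F(pi/2) - F(0) = (-1/4 + pi**2/8) - (1/4) = -1/2 + pi**2/8.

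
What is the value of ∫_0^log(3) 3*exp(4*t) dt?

Let u = exp(t), so du = exp(t) dt. When t = 0, u = 1; when t = log(3), u = 3.
The integral becomes 3·∫ u**3 du from 1 to 3, with antiderivative 3*u**4/4.
Back in t: F(t) = 3*exp(4*t)/4.
Then F(log(3)) - F(0) = (243/4) - (3/4) = 60.

60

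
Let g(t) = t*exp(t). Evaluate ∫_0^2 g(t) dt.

Integrate by parts once (u = t, dv = exp(t) dt).
An antiderivative is F(t) = (t - 1)*exp(t).
Then F(2) - F(0) = (exp(2)) - (-1) = 1 + exp(2).

1 + exp(2)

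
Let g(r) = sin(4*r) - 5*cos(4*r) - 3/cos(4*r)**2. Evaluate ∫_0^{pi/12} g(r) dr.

An antiderivative is F(r) = -5*sin(4*r)/4 - cos(4*r)/4 - 3*tan(4*r)/4.
Then F(pi/12) - F(0) = (-11*sqrt(3)/8 - 1/8) - (-1/4) = 1/8 - 11*sqrt(3)/8.

1/8 - 11*sqrt(3)/8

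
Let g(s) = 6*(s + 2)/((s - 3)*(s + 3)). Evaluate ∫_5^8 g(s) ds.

-8*log(2) + log(11) + 5*log(5)

Factor the denominator: s**2 - 9 = (s + 3)(s - 3).
Partial fractions: 6*(s + 2)/((s - 3)*(s + 3)) = 1/(s + 3) + 5/(s - 3).
An antiderivative is F(s) = 5*log(s - 3) + log(s + 3).
Then F(8) - F(5) = (log(11) + 5*log(5)) - (8*log(2)) = -8*log(2) + log(11) + 5*log(5).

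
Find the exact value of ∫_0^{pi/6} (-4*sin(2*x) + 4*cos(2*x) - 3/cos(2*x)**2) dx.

-1 - sqrt(3)/2

An antiderivative is F(x) = 2*sin(2*x) + 2*cos(2*x) - 3*tan(2*x)/2.
Then F(pi/6) - F(0) = (1 - sqrt(3)/2) - (2) = -1 - sqrt(3)/2.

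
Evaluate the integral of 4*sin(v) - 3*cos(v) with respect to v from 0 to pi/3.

2 - 3*sqrt(3)/2

An antiderivative is F(v) = -3*sin(v) - 4*cos(v).
Then F(pi/3) - F(0) = (-3*sqrt(3)/2 - 2) - (-4) = 2 - 3*sqrt(3)/2.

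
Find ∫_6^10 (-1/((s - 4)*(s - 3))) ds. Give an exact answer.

Factor the denominator: s**2 - 7*s + 12 = (s - 3)(s - 4).
Partial fractions: -1/((s - 4)*(s - 3)) = 1/(s - 3) - 1/(s - 4).
An antiderivative is F(s) = -log(s - 4) + log(s - 3).
Then F(10) - F(6) = (log(7/6)) - (log(3/2)) = log(7/9).

log(7/9)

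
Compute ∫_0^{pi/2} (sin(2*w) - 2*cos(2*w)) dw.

1

An antiderivative is F(w) = -sin(2*w) - cos(2*w)/2.
Then F(pi/2) - F(0) = (1/2) - (-1/2) = 1.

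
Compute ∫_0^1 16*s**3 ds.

Let u = 2*s, so du = 2 ds. When s = 0, u = 0; when s = 1, u = 2.
The integral becomes ∫ u**3 du from 0 to 2, with antiderivative u**4/4.
Back in s: F(s) = 4*s**4.
Then F(1) - F(0) = (4) - (0) = 4.

4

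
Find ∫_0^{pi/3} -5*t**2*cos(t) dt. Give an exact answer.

Integrate by parts twice (u = t^2, dv = -5*cos(t) dt).
An antiderivative is F(t) = -5*t**2*sin(t) - 10*t*cos(t) + 10*sin(t).
Then F(pi/3) - F(0) = (-5*pi/3 - 5*sqrt(3)*pi**2/18 + 5*sqrt(3)) - (0) = -5*pi/3 - 5*sqrt(3)*pi**2/18 + 5*sqrt(3).

-5*pi/3 - 5*sqrt(3)*pi**2/18 + 5*sqrt(3)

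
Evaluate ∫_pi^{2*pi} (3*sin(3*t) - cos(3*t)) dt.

-2

An antiderivative is F(t) = -sin(3*t)/3 - cos(3*t).
Then F(2*pi) - F(pi) = (-1) - (1) = -2.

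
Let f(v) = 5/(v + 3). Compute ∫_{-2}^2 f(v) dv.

An antiderivative is F(v) = 5*log(v + 3).
Then F(2) - F(-2) = (5*log(5)) - (0) = 5*log(5).

5*log(5)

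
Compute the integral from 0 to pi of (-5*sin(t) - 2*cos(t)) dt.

An antiderivative is F(t) = -2*sin(t) + 5*cos(t).
Then F(pi) - F(0) = (-5) - (5) = -10.

-10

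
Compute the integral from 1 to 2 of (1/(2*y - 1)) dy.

An antiderivative is F(y) = log(2*y - 1)/2.
Then F(2) - F(1) = (log(3)/2) - (0) = log(3)/2.

log(3)/2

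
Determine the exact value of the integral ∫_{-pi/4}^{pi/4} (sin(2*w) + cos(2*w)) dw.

1

An antiderivative is F(w) = sin(2*w)/2 - cos(2*w)/2.
Then F(pi/4) - F(-pi/4) = (1/2) - (-1/2) = 1.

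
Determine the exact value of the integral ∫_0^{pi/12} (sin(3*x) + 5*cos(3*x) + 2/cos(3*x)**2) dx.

2*sqrt(2)/3 + 1

An antiderivative is F(x) = 5*sin(3*x)/3 - cos(3*x)/3 + 2*tan(3*x)/3.
Then F(pi/12) - F(0) = (2/3 + 2*sqrt(2)/3) - (-1/3) = 2*sqrt(2)/3 + 1.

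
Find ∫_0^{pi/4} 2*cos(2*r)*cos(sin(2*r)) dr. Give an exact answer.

sin(1)

Let u = sin(2*r), so du = 2*cos(2*r) dr. When r = 0, u = 0; when r = pi/4, u = 1.
The integral becomes ∫ cos(u) du from 0 to 1, with antiderivative sin(u).
Back in r: F(r) = sin(sin(2*r)).
Then F(pi/4) - F(0) = (sin(1)) - (0) = sin(1).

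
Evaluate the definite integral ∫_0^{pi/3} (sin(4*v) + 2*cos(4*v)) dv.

3/8 - sqrt(3)/4

An antiderivative is F(v) = sin(4*v)/2 - cos(4*v)/4.
Then F(pi/3) - F(0) = (1/8 - sqrt(3)/4) - (-1/4) = 3/8 - sqrt(3)/4.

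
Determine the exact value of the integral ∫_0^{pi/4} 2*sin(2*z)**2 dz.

Use the identity sin^2(2*z) = (1 - cos(4*z))/2.
An antiderivative is F(z) = z - sin(4*z)/4.
Then F(pi/4) - F(0) = (pi/4) - (0) = pi/4.

pi/4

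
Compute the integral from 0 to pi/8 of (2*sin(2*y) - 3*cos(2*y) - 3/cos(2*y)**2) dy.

-5*sqrt(2)/4 - 1/2

An antiderivative is F(y) = -3*sin(2*y)/2 - cos(2*y) - 3*tan(2*y)/2.
Then F(pi/8) - F(0) = (-5*sqrt(2)/4 - 3/2) - (-1) = -5*sqrt(2)/4 - 1/2.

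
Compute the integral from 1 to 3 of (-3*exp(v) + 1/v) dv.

An antiderivative is F(v) = -3*exp(v) + log(v).
Then F(3) - F(1) = (-3*exp(3) + log(3)) - (-3*exp(1)) = -3*exp(3) + log(3) + 3*exp(1).

-3*exp(3) + log(3) + 3*exp(1)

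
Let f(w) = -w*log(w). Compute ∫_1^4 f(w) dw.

15/4 - 16*log(2)

Integrate by parts once (u = ln w, dv = -w dw).
An antiderivative is F(w) = -w**2*(2*log(w) - 1)/4.
Then F(4) - F(1) = (4 - 16*log(2)) - (1/4) = 15/4 - 16*log(2).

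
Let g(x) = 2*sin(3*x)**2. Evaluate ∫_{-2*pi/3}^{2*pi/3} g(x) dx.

4*pi/3

Use the identity sin^2(3*x) = (1 - cos(6*x))/2.
An antiderivative is F(x) = x - sin(6*x)/6.
Then F(2*pi/3) - F(-2*pi/3) = (2*pi/3) - (-2*pi/3) = 4*pi/3.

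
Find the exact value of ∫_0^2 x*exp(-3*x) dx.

Integrate by parts once (u = x, dv = exp(-3*x) dx).
An antiderivative is F(x) = (-3*x - 1)*exp(-3*x)/9.
Then F(2) - F(0) = (-7*exp(-6)/9) - (-1/9) = (-7 + exp(6))*exp(-6)/9.

(-7 + exp(6))*exp(-6)/9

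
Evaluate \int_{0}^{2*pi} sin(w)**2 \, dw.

pi

Use the identity sin^2(w) = (1 - cos(2*w))/2.
An antiderivative is F(w) = w/2 - sin(2*w)/4.
Then F(2*pi) - F(0) = (pi) - (0) = pi.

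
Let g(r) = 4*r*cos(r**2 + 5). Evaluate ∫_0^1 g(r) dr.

2*sin(6) - 2*sin(5)

Let u = r**2 + 5, so du = 2*r dr. When r = 0, u = 5; when r = 1, u = 6.
The integral becomes 2·∫ cos(u) du from 5 to 6, with antiderivative 2*sin(u).
Back in r: F(r) = 2*sin(r**2 + 5).
Then F(1) - F(0) = (2*sin(6)) - (2*sin(5)) = 2*sin(6) - 2*sin(5).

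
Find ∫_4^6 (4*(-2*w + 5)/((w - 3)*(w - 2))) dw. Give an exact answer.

Factor the denominator: w**2 - 5*w + 6 = (w - 2)(w - 3).
Partial fractions: 4*(-2*w + 5)/((w - 3)*(w - 2)) = -4/(w - 2) - 4/(w - 3).
An antiderivative is F(w) = -4*log(w - 3) - 4*log(w - 2).
Then F(6) - F(4) = (-8*log(2) - 4*log(3)) - (-log(16)) = -4*log(3) - 4*log(2).

-4*log(3) - 4*log(2)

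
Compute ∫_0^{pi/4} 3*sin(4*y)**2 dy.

3*pi/8

Use the identity sin^2(4*y) = (1 - cos(8*y))/2.
An antiderivative is F(y) = 3*y/2 - 3*sin(8*y)/16.
Then F(pi/4) - F(0) = (3*pi/8) - (0) = 3*pi/8.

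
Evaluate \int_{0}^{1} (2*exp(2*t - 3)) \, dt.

-(1 - exp(2))*exp(-3)

Let u = 2*t - 3, so du = 2 dt. When t = 0, u = -3; when t = 1, u = -1.
The integral becomes ∫ exp(u) du from -3 to -1, with antiderivative exp(u).
Back in t: F(t) = exp(2*t - 3).
Then F(1) - F(0) = (exp(-1)) - (exp(-3)) = -(1 - exp(2))*exp(-3).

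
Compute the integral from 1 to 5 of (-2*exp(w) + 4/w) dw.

An antiderivative is F(w) = -2*exp(w) + 4*log(w).
Then F(5) - F(1) = (-2*exp(5) + 4*log(5)) - (-2*exp(1)) = -2*exp(5) + 2*exp(1) + 4*log(5).

-2*exp(5) + 2*exp(1) + 4*log(5)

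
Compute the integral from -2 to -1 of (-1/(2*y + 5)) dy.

An antiderivative is F(y) = -log(2*y + 5)/2.
Then F(-1) - F(-2) = (-log(3)/2) - (0) = -log(3)/2.

-log(3)/2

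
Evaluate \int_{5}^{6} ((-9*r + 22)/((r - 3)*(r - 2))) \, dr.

Factor the denominator: r**2 - 5*r + 6 = (r - 2)(r - 3).
Partial fractions: (-9*r + 22)/((r - 3)*(r - 2)) = -4/(r - 2) - 5/(r - 3).
An antiderivative is F(r) = -5*log(r - 3) - 4*log(r - 2).
Then F(6) - F(5) = (-8*log(2) - 5*log(3)) - (-4*log(3) - 5*log(2)) = -log(24).

-log(24)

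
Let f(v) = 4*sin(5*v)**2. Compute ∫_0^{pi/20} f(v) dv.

Use the identity sin^2(5*v) = (1 - cos(10*v))/2.
An antiderivative is F(v) = 2*v - sin(10*v)/5.
Then F(pi/20) - F(0) = (-1/5 + pi/10) - (0) = -1/5 + pi/10.

-1/5 + pi/10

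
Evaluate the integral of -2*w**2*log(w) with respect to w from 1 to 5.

248/9 - 250*log(5)/3

Integrate by parts once (u = ln w, dv = -2*w**2 dw).
An antiderivative is F(w) = -2*w**3*(3*log(w) - 1)/9.
Then F(5) - F(1) = (250/9 - 250*log(5)/3) - (2/9) = 248/9 - 250*log(5)/3.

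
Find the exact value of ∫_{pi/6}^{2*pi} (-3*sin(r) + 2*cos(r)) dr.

An antiderivative is F(r) = 2*sin(r) + 3*cos(r).
Then F(2*pi) - F(pi/6) = (3) - (1 + 3*sqrt(3)/2) = 2 - 3*sqrt(3)/2.

2 - 3*sqrt(3)/2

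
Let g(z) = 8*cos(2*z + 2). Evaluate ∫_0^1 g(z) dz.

Let u = 2*z + 2, so du = 2 dz. When z = 0, u = 2; when z = 1, u = 4.
The integral becomes 4·∫ cos(u) du from 2 to 4, with antiderivative 4*sin(u).
Back in z: F(z) = 4*sin(2*z + 2).
Then F(1) - F(0) = (4*sin(4)) - (4*sin(2)) = -4*sin(2) + 4*sin(4).

-4*sin(2) + 4*sin(4)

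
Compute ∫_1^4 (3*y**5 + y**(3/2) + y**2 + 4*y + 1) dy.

By the power rule, an antiderivative is F(y) = y**6/2 + 2*y**(5/2)/5 + y**3/3 + 2*y**2 + y.
Then F(4) - F(1) = (31772/15) - (127/30) = 21139/10.

21139/10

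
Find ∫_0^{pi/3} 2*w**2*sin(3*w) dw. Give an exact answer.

Integrate by parts twice (u = w^2, dv = 2*sin(3*w) dw).
An antiderivative is F(w) = -2*w**2*cos(3*w)/3 + 4*w*sin(3*w)/9 + 4*cos(3*w)/27.
Then F(pi/3) - F(0) = (-4/27 + 2*pi**2/27) - (4/27) = -8/27 + 2*pi**2/27.

-8/27 + 2*pi**2/27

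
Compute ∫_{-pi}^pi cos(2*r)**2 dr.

Use the identity cos^2(2*r) = (1 + cos(4*r))/2.
An antiderivative is F(r) = r/2 + sin(4*r)/8.
Then F(pi) - F(-pi) = (pi/2) - (-pi/2) = pi.

pi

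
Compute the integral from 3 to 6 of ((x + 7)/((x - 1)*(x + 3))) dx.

Factor the denominator: x**2 + 2*x - 3 = (x + 3)(x - 1).
Partial fractions: (x + 7)/((x - 1)*(x + 3)) = -1/(x + 3) + 2/(x - 1).
An antiderivative is F(x) = 2*log(x - 1) - log(x + 3).
Then F(6) - F(3) = (log(25/9)) - (log(2/3)) = log(25/6).

log(25/6)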